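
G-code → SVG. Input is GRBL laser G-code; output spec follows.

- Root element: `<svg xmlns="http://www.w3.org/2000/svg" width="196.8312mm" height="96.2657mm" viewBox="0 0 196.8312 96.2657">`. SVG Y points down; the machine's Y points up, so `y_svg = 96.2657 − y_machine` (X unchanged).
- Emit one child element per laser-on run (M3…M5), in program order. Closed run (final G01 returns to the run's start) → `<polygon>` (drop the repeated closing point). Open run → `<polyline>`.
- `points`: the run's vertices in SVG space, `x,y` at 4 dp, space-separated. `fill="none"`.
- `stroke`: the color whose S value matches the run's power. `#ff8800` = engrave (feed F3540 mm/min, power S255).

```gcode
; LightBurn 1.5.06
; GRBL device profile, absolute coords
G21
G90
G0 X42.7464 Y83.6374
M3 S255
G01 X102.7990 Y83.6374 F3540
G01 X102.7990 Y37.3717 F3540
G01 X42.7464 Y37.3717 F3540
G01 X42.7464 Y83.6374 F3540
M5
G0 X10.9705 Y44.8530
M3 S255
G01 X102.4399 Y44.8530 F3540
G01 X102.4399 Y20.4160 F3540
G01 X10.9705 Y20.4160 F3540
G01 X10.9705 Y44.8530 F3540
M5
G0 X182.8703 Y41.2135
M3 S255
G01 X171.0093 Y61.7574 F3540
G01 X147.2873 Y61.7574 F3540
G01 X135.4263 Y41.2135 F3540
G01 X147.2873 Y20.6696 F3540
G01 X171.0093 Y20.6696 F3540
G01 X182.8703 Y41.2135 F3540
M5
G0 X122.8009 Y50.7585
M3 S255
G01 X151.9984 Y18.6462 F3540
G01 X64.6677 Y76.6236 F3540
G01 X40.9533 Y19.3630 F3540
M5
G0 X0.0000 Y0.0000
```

y_svg = 96.2657 − y_m. Every run uses S255, so all elements get stroke `#ff8800` (engrave).

[1] closed run; points: 42.7464,12.6283 102.7990,12.6283 102.7990,58.8940 42.7464,58.8940

[2] closed run; points: 10.9705,51.4127 102.4399,51.4127 102.4399,75.8497 10.9705,75.8497

[3] closed run; points: 182.8703,55.0522 171.0093,34.5083 147.2873,34.5083 135.4263,55.0522 147.2873,75.5961 171.0093,75.5961

[4] open run; points: 122.8009,45.5072 151.9984,77.6195 64.6677,19.6421 40.9533,76.9027

<svg xmlns="http://www.w3.org/2000/svg" width="196.8312mm" height="96.2657mm" viewBox="0 0 196.8312 96.2657">
  <polygon points="42.7464,12.6283 102.7990,12.6283 102.7990,58.8940 42.7464,58.8940" fill="none" stroke="#ff8800"/>
  <polygon points="10.9705,51.4127 102.4399,51.4127 102.4399,75.8497 10.9705,75.8497" fill="none" stroke="#ff8800"/>
  <polygon points="182.8703,55.0522 171.0093,34.5083 147.2873,34.5083 135.4263,55.0522 147.2873,75.5961 171.0093,75.5961" fill="none" stroke="#ff8800"/>
  <polyline points="122.8009,45.5072 151.9984,77.6195 64.6677,19.6421 40.9533,76.9027" fill="none" stroke="#ff8800"/>
</svg>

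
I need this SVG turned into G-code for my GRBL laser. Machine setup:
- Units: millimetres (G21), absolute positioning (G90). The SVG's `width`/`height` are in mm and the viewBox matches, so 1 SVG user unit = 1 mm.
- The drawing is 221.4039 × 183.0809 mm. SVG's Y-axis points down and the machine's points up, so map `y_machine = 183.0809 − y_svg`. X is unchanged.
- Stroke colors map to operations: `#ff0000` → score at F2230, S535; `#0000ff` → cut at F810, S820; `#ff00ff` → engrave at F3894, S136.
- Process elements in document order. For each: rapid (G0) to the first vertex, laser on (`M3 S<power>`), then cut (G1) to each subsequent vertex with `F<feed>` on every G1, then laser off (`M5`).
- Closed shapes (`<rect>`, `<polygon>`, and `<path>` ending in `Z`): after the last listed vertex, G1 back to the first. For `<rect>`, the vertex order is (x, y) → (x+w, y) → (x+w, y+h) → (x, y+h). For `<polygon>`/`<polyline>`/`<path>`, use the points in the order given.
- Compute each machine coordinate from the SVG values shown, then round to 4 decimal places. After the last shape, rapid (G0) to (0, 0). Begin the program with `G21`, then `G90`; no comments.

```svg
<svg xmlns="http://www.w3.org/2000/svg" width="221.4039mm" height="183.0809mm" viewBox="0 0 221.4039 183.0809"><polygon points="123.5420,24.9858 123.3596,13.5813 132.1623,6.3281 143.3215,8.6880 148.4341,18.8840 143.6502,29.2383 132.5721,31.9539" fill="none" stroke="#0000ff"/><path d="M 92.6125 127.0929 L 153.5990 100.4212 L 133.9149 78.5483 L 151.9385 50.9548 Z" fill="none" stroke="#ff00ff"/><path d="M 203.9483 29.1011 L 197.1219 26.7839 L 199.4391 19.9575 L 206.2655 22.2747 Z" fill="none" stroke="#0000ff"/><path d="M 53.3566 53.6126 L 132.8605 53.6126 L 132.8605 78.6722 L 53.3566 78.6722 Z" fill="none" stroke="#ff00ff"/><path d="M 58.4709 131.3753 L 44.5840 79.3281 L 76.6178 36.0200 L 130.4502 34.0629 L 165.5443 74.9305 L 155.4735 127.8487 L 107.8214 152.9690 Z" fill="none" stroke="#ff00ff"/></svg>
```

Since the viewBox matches the mm dimensions, user units are millimetres directly. The only transform is the Y-flip y_m = 183.0809 − y_svg.

Shape 1 is a regular polygon drawn with `<polygon>`. Its stroke #0000ff means cut at S820, F810. After flipping Y the toolpath is (123.5420,158.0951) → (123.3596,169.4996) → (132.1623,176.7528) → (143.3215,174.3929) → (148.4341,164.1969) → (143.6502,153.8426) → (132.5721,151.1270) → (123.5420,158.0951), returning to the start.

Shape 2 is a closed polygon drawn with `<path>`. Its stroke #ff00ff means engrave at S136, F3894. After flipping Y the toolpath is (92.6125,55.9880) → (153.5990,82.6597) → (133.9149,104.5326) → (151.9385,132.1261) → (92.6125,55.9880), returning to the start.

Shape 3 is a regular polygon drawn with `<path>`. Its stroke #0000ff means cut at S820, F810. After flipping Y the toolpath is (203.9483,153.9798) → (197.1219,156.2970) → (199.4391,163.1234) → (206.2655,160.8062) → (203.9483,153.9798), returning to the start.

Shape 4 is a rectangle drawn with `<path>`. Its stroke #ff00ff means engrave at S136, F3894. After flipping Y the toolpath is (53.3566,129.4683) → (132.8605,129.4683) → (132.8605,104.4087) → (53.3566,104.4087) → (53.3566,129.4683), returning to the start.

Shape 5 is a regular polygon drawn with `<path>`. Its stroke #ff00ff means engrave at S136, F3894. After flipping Y the toolpath is (58.4709,51.7056) → (44.5840,103.7528) → (76.6178,147.0609) → (130.4502,149.0180) → (165.5443,108.1504) → (155.4735,55.2322) → (107.8214,30.1119) → (58.4709,51.7056), returning to the start.

G21
G90
G0 X123.5420 Y158.0951
M3 S820
G1 X123.3596 Y169.4996 F810
G1 X132.1623 Y176.7528 F810
G1 X143.3215 Y174.3929 F810
G1 X148.4341 Y164.1969 F810
G1 X143.6502 Y153.8426 F810
G1 X132.5721 Y151.1270 F810
G1 X123.5420 Y158.0951 F810
M5
G0 X92.6125 Y55.9880
M3 S136
G1 X153.5990 Y82.6597 F3894
G1 X133.9149 Y104.5326 F3894
G1 X151.9385 Y132.1261 F3894
G1 X92.6125 Y55.9880 F3894
M5
G0 X203.9483 Y153.9798
M3 S820
G1 X197.1219 Y156.2970 F810
G1 X199.4391 Y163.1234 F810
G1 X206.2655 Y160.8062 F810
G1 X203.9483 Y153.9798 F810
M5
G0 X53.3566 Y129.4683
M3 S136
G1 X132.8605 Y129.4683 F3894
G1 X132.8605 Y104.4087 F3894
G1 X53.3566 Y104.4087 F3894
G1 X53.3566 Y129.4683 F3894
M5
G0 X58.4709 Y51.7056
M3 S136
G1 X44.5840 Y103.7528 F3894
G1 X76.6178 Y147.0609 F3894
G1 X130.4502 Y149.0180 F3894
G1 X165.5443 Y108.1504 F3894
G1 X155.4735 Y55.2322 F3894
G1 X107.8214 Y30.1119 F3894
G1 X58.4709 Y51.7056 F3894
M5
G0 X0.0000 Y0.0000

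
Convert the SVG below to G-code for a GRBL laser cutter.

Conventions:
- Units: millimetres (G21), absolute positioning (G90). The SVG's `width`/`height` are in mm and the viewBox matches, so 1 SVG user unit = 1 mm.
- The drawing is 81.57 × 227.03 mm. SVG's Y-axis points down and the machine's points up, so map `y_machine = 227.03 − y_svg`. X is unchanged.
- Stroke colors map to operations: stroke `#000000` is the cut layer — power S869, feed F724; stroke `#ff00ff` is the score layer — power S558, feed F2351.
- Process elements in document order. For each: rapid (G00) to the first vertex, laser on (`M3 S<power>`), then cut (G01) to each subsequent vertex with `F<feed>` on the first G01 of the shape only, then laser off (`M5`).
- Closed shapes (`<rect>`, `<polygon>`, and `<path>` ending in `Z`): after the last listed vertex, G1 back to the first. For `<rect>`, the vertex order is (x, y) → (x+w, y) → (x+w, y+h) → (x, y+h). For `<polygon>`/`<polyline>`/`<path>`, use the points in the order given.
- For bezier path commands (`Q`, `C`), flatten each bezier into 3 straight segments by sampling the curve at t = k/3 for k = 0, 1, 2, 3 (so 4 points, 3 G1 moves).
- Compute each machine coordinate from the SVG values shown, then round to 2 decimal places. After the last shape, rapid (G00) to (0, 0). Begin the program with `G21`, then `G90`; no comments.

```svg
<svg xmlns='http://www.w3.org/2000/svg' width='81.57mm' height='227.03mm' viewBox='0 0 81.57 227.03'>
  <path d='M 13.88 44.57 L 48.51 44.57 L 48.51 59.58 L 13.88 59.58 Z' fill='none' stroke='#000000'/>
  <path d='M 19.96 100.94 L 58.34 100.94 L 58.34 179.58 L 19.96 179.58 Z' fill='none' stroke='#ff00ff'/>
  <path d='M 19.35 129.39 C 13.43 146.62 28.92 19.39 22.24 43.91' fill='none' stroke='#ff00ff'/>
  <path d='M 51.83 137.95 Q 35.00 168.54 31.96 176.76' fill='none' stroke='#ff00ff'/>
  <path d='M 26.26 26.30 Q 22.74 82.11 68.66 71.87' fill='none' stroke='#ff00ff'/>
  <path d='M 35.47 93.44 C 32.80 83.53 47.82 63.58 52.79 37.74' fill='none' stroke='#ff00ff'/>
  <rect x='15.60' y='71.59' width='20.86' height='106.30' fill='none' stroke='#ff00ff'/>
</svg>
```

1 u = 1 mm; y_m = 227.03 − y.

[1] `<path>` rectangle, #000000→cut S869 F724: (13.88,182.46) → (48.51,182.46) → (48.51,167.45) → (13.88,167.45) → (13.88,182.46) (closed)

[2] `<path>` rectangle, #ff00ff→score S558 F2351: (19.96,126.09) → (58.34,126.09) → (58.34,47.45) → (19.96,47.45) → (19.96,126.09) (closed)

[3] `<path>` cubic bezier, #ff00ff→score S558 F2351: (19.35,97.64) → (18.95,117.59) → (23.14,168.03) → (22.24,183.12)

[4] `<path>` quadratic bezier, #ff00ff→score S558 F2351: (51.83,89.08) → (42.14,71.17) → (35.52,58.24) → (31.96,50.27)

[5] `<path>` quadratic bezier, #ff00ff→score S558 F2351: (26.26,200.73) → (29.41,170.86) → (43.54,155.67) → (68.66,155.16)

[6] `<path>` cubic bezier, #ff00ff→score S558 F2351: (35.47,133.59) → (37.67,146.69) → (45.50,165.57) → (52.79,189.29)

[7] `<rect>` rectangle, #ff00ff→score S558 F2351: (15.60,155.44) → (36.46,155.44) → (36.46,49.14) → (15.60,49.14) → (15.60,155.44) (closed)

G21
G90
G00 X13.88 Y182.46
M3 S869
G01 X48.51 Y182.46 F724
G01 X48.51 Y167.45
G01 X13.88 Y167.45
G01 X13.88 Y182.46
M5
G00 X19.96 Y126.09
M3 S558
G01 X58.34 Y126.09 F2351
G01 X58.34 Y47.45
G01 X19.96 Y47.45
G01 X19.96 Y126.09
M5
G00 X19.35 Y97.64
M3 S558
G01 X18.95 Y117.59 F2351
G01 X23.14 Y168.03
G01 X22.24 Y183.12
M5
G00 X51.83 Y89.08
M3 S558
G01 X42.14 Y71.17 F2351
G01 X35.52 Y58.24
G01 X31.96 Y50.27
M5
G00 X26.26 Y200.73
M3 S558
G01 X29.41 Y170.86 F2351
G01 X43.54 Y155.67
G01 X68.66 Y155.16
M5
G00 X35.47 Y133.59
M3 S558
G01 X37.67 Y146.69 F2351
G01 X45.50 Y165.57
G01 X52.79 Y189.29
M5
G00 X15.60 Y155.44
M3 S558
G01 X36.46 Y155.44 F2351
G01 X36.46 Y49.14
G01 X15.60 Y49.14
G01 X15.60 Y155.44
M5
G00 X0.00 Y0.00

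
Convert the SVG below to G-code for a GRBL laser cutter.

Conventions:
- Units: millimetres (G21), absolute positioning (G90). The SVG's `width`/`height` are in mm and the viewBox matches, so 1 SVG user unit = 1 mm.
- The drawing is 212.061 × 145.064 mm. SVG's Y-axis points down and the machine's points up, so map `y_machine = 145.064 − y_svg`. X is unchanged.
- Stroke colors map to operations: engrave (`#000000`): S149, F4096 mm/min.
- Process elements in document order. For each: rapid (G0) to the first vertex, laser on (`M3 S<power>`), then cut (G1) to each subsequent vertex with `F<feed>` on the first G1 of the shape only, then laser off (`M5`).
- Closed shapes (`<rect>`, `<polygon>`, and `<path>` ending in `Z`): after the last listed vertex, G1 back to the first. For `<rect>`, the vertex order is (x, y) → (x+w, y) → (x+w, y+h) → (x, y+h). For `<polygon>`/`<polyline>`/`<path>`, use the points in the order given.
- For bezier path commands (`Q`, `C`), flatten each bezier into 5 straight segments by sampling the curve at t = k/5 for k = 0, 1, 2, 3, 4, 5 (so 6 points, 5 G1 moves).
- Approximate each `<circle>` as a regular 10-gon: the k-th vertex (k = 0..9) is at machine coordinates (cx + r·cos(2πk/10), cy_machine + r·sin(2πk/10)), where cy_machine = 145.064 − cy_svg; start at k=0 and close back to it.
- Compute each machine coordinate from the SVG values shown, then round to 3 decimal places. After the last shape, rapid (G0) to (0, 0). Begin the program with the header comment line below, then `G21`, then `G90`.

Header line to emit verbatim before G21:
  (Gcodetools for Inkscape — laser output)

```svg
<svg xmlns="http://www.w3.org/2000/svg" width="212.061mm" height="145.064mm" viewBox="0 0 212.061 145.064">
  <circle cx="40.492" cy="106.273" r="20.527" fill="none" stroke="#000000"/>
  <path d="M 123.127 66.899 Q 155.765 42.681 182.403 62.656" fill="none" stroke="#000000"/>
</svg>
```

(Gcodetools for Inkscape — laser output)
G21
G90
G0 X61.019 Y38.791
M3 S149
G1 X57.099 Y50.856 F4096
G1 X46.835 Y58.313
G1 X34.149 Y58.313
G1 X23.885 Y50.856
G1 X19.965 Y38.791
G1 X23.885 Y26.726
G1 X34.149 Y19.269
G1 X46.835 Y19.269
G1 X57.099 Y26.726
G1 X61.019 Y38.791
M5
G0 X123.127 Y78.165
M3 S149
G1 X135.942 Y86.084 F4096
G1 X148.277 Y90.469
G1 X160.133 Y91.317
G1 X171.508 Y88.630
G1 X182.403 Y82.408
M5
G0 X0.000 Y0.000

1 u = 1 mm; y_m = 145.064 − y.

[1] `<circle>` circle, #000000→engrave S149 F4096: (61.019,38.791) → (57.099,50.856) → (46.835,58.313) → (34.149,58.313) → (23.885,50.856) → (19.965,38.791) → (23.885,26.726) → (34.149,19.269) → (46.835,19.269) → (57.099,26.726) → (61.019,38.791) (closed)

[2] `<path>` quadratic bezier, #000000→engrave S149 F4096: (123.127,78.165) → (135.942,86.084) → (148.277,90.469) → (160.133,91.317) → (171.508,88.630) → (182.403,82.408)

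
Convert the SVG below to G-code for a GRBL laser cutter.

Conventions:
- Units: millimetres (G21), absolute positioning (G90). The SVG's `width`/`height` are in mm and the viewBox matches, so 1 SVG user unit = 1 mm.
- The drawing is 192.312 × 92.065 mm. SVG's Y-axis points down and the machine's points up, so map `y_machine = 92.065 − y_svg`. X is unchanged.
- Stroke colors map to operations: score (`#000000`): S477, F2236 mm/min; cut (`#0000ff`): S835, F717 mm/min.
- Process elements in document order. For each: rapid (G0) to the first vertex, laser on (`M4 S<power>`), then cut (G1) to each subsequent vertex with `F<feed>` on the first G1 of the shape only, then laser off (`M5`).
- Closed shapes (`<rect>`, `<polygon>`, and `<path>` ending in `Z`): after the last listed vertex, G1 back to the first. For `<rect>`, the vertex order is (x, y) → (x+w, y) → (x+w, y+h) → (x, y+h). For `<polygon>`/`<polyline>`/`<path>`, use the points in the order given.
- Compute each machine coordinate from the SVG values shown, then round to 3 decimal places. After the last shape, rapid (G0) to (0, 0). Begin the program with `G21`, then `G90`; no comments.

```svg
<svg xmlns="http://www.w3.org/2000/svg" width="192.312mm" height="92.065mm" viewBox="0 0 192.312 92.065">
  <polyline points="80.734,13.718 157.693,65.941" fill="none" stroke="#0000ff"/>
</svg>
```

G21
G90
G0 X80.734 Y78.347
M4 S835
G1 X157.693 Y26.124 F717
M5
G0 X0.000 Y0.000

viewBox `0 0 192.312 92.065` with mm width/height → 1 unit = 1 mm. Flip: y_m = 92.065 − y_svg.

**Shape 1** — `<polyline>` line segment, stroke `#0000ff` → cut (S835, F717). Machine vertices: (80.734,78.347) → (157.693,26.124). Open path.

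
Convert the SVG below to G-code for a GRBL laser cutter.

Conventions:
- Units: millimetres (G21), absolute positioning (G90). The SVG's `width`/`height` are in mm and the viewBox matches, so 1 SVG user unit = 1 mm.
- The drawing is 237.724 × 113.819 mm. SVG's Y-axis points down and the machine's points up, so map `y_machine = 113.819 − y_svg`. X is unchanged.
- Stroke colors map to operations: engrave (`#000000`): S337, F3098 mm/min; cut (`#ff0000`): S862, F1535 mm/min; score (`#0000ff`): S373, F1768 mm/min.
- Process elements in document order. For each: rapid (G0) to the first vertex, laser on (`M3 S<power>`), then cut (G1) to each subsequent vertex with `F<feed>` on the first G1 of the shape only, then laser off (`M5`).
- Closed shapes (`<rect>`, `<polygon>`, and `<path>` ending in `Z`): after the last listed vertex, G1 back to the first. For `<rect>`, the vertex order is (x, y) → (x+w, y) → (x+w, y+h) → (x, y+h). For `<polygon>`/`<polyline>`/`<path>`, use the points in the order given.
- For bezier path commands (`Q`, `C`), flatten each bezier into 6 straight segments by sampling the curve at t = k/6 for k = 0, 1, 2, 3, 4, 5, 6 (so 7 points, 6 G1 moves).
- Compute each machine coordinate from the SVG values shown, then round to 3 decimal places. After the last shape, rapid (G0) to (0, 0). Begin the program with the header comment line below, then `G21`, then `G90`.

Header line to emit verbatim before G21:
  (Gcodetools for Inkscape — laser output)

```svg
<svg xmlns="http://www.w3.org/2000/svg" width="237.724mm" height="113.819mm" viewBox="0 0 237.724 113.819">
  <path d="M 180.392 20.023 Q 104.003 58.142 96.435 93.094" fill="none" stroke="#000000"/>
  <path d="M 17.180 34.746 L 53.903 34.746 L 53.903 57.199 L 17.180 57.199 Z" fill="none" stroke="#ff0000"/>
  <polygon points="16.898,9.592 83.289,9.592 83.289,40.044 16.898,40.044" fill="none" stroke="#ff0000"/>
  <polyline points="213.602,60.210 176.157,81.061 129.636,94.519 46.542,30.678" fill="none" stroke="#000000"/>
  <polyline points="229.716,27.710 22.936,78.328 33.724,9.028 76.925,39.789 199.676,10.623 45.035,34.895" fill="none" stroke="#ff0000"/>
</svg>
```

Since the viewBox matches the mm dimensions, user units are millimetres directly. The only transform is the Y-flip y_m = 113.819 − y_svg.

Shape 1 is a quadratic bezier drawn with `<path>`. Its stroke #000000 means engrave at S337, F3098. After flipping Y the toolpath is (180.392,93.796) → (156.841,81.178) → (137.113,68.735) → (121.208,56.469) → (109.127,44.378) → (100.869,32.464) → (96.435,20.725).

Shape 2 is a rectangle drawn with `<path>`. Its stroke #ff0000 means cut at S862, F1535. After flipping Y the toolpath is (17.180,79.073) → (53.903,79.073) → (53.903,56.620) → (17.180,56.620) → (17.180,79.073), returning to the start.

Shape 3 is a rectangle drawn with `<polygon>`. Its stroke #ff0000 means cut at S862, F1535. After flipping Y the toolpath is (16.898,104.227) → (83.289,104.227) → (83.289,73.775) → (16.898,73.775) → (16.898,104.227), returning to the start.

Shape 4 is a open polyline drawn with `<polyline>`. Its stroke #000000 means engrave at S337, F3098. After flipping Y the toolpath is (213.602,53.609) → (176.157,32.758) → (129.636,19.300) → (46.542,83.141).

Shape 5 is a open polyline drawn with `<polyline>`. Its stroke #ff0000 means cut at S862, F1535. After flipping Y the toolpath is (229.716,86.109) → (22.936,35.491) → (33.724,104.791) → (76.925,74.030) → (199.676,103.196) → (45.035,78.924).

(Gcodetools for Inkscape — laser output)
G21
G90
G0 X180.392 Y93.796
M3 S337
G1 X156.841 Y81.178 F3098
G1 X137.113 Y68.735
G1 X121.208 Y56.469
G1 X109.127 Y44.378
G1 X100.869 Y32.464
G1 X96.435 Y20.725
M5
G0 X17.180 Y79.073
M3 S862
G1 X53.903 Y79.073 F1535
G1 X53.903 Y56.620
G1 X17.180 Y56.620
G1 X17.180 Y79.073
M5
G0 X16.898 Y104.227
M3 S862
G1 X83.289 Y104.227 F1535
G1 X83.289 Y73.775
G1 X16.898 Y73.775
G1 X16.898 Y104.227
M5
G0 X213.602 Y53.609
M3 S337
G1 X176.157 Y32.758 F3098
G1 X129.636 Y19.300
G1 X46.542 Y83.141
M5
G0 X229.716 Y86.109
M3 S862
G1 X22.936 Y35.491 F1535
G1 X33.724 Y104.791
G1 X76.925 Y74.030
G1 X199.676 Y103.196
G1 X45.035 Y78.924
M5
G0 X0.000 Y0.000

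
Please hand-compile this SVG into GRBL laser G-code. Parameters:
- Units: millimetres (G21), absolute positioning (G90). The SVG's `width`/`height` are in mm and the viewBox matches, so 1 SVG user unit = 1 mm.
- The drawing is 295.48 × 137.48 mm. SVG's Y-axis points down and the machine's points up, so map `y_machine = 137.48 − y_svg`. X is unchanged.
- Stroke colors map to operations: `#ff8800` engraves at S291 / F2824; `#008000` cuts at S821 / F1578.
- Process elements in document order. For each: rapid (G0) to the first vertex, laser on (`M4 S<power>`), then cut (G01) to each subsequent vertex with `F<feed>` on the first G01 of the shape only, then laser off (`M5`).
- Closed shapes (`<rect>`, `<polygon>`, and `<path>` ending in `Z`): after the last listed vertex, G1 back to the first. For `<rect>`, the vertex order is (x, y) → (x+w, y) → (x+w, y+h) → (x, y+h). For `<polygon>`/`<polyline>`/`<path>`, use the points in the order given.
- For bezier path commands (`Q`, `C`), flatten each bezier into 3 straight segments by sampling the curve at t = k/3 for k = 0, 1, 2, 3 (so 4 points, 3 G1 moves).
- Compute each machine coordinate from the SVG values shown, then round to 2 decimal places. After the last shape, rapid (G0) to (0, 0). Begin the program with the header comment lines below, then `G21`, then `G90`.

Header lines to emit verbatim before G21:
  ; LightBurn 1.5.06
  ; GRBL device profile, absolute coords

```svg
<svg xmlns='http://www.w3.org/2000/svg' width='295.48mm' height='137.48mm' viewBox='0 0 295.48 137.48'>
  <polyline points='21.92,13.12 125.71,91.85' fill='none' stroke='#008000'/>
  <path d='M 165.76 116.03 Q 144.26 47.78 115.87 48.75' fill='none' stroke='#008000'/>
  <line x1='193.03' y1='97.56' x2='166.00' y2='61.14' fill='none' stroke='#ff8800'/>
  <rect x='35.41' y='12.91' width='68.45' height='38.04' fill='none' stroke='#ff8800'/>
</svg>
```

Since the viewBox matches the mm dimensions, user units are millimetres directly. The only transform is the Y-flip y_m = 137.48 − y_svg.

Shape 1 is a line segment drawn with `<polyline>`. Its stroke #008000 means cut at S821, F1578. After flipping Y the toolpath is (21.92,124.36) → (125.71,45.63).

Shape 2 is a quadratic bezier drawn with `<path>`. Its stroke #008000 means cut at S821, F1578. After flipping Y the toolpath is (165.76,21.45) → (150.66,59.26) → (134.03,81.69) → (115.87,88.73).

Shape 3 is a line segment drawn with `<line>`. Its stroke #ff8800 means engrave at S291, F2824. After flipping Y the toolpath is (193.03,39.92) → (166.00,76.34).

Shape 4 is a rectangle drawn with `<rect>`. Its stroke #ff8800 means engrave at S291, F2824. After flipping Y the toolpath is (35.41,124.57) → (103.86,124.57) → (103.86,86.53) → (35.41,86.53) → (35.41,124.57), returning to the start.

; LightBurn 1.5.06
; GRBL device profile, absolute coords
G21
G90
G0 X21.92 Y124.36
M4 S821
G01 X125.71 Y45.63 F1578
M5
G0 X165.76 Y21.45
M4 S821
G01 X150.66 Y59.26 F1578
G01 X134.03 Y81.69
G01 X115.87 Y88.73
M5
G0 X193.03 Y39.92
M4 S291
G01 X166.00 Y76.34 F2824
M5
G0 X35.41 Y124.57
M4 S291
G01 X103.86 Y124.57 F2824
G01 X103.86 Y86.53
G01 X35.41 Y86.53
G01 X35.41 Y124.57
M5
G0 X0.00 Y0.00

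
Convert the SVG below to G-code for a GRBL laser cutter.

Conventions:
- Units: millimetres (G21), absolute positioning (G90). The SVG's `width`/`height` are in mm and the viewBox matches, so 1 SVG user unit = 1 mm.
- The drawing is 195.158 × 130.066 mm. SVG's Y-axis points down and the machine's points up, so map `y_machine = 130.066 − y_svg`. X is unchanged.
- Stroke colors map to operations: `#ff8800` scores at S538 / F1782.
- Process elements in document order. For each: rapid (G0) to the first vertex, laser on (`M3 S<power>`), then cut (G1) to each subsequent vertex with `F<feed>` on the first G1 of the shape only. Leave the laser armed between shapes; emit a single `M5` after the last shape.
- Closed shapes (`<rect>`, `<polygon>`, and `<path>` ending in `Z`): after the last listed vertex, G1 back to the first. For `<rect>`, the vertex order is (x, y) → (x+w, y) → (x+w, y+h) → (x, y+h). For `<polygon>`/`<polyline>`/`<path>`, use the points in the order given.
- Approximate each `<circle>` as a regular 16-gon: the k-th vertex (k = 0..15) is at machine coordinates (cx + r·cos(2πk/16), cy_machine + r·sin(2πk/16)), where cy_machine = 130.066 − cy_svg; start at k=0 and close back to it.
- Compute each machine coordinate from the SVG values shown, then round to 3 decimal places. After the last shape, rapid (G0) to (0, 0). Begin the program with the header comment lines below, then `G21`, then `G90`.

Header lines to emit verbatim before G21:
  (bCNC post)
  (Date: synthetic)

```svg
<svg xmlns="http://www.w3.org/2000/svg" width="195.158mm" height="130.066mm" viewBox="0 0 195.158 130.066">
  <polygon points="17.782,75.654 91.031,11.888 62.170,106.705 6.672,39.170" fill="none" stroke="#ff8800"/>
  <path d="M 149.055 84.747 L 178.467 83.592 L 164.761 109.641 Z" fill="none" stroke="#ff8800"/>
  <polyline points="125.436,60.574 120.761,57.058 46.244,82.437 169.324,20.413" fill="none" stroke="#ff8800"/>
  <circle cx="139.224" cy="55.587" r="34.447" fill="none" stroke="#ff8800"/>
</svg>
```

(bCNC post)
(Date: synthetic)
G21
G90
G0 X17.782 Y54.412
M3 S538
G1 X91.031 Y118.178 F1782
G1 X62.170 Y23.361
G1 X6.672 Y90.896
G1 X17.782 Y54.412
G0 X149.055 Y45.319
M3 S538
G1 X178.467 Y46.474 F1782
G1 X164.761 Y20.425
G1 X149.055 Y45.319
G0 X125.436 Y69.492
M3 S538
G1 X120.761 Y73.008 F1782
G1 X46.244 Y47.629
G1 X169.324 Y109.653
G0 X173.671 Y74.479
M3 S538
G1 X171.049 Y87.661 F1782
G1 X163.582 Y98.837
G1 X152.406 Y106.304
G1 X139.224 Y108.926
G1 X126.042 Y106.304
G1 X114.866 Y98.837
G1 X107.399 Y87.661
G1 X104.777 Y74.479
G1 X107.399 Y61.297
G1 X114.866 Y50.121
G1 X126.042 Y42.654
G1 X139.224 Y40.032
G1 X152.406 Y42.654
G1 X163.582 Y50.121
G1 X171.049 Y61.297
G1 X173.671 Y74.479
M5
G0 X0.000 Y0.000

1 u = 1 mm; y_m = 130.066 − y.

[1] `<polygon>` closed polygon, #ff8800→score S538 F1782: (17.782,54.412) → (91.031,118.178) → (62.170,23.361) → (6.672,90.896) → (17.782,54.412) (closed)

[2] `<path>` regular polygon, #ff8800→score S538 F1782: (149.055,45.319) → (178.467,46.474) → (164.761,20.425) → (149.055,45.319) (closed)

[3] `<polyline>` open polyline, #ff8800→score S538 F1782: (125.436,69.492) → (120.761,73.008) → (46.244,47.629) → (169.324,109.653)

[4] `<circle>` circle, #ff8800→score S538 F1782: (173.671,74.479) → (171.049,87.661) → (163.582,98.837) → (152.406,106.304) → (139.224,108.926) → (126.042,106.304) → (114.866,98.837) → (107.399,87.661) → (104.777,74.479) → (107.399,61.297) → (114.866,50.121) → (126.042,42.654) → (139.224,40.032) → (152.406,42.654) → (163.582,50.121) → (171.049,61.297) → (173.671,74.479) (closed)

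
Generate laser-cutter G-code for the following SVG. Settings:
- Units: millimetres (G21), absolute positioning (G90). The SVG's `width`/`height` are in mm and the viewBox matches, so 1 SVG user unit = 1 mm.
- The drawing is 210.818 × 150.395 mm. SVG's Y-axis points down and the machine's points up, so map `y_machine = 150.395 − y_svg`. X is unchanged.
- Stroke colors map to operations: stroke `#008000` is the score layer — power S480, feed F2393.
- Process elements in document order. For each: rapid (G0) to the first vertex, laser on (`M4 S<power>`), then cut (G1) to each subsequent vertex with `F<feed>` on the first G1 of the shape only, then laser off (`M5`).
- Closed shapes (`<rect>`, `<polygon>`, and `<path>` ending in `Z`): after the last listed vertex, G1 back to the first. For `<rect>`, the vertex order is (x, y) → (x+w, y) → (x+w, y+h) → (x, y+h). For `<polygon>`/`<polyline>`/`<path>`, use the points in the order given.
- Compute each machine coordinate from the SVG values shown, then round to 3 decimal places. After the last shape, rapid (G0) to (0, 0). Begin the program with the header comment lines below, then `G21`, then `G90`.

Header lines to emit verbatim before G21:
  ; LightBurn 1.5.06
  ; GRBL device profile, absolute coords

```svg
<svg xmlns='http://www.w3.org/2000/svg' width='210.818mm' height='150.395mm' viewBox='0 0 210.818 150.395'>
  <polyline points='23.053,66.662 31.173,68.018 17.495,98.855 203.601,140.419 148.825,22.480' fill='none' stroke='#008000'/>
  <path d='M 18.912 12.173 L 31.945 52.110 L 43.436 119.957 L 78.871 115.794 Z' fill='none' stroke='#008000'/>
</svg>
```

; LightBurn 1.5.06
; GRBL device profile, absolute coords
G21
G90
G0 X23.053 Y83.733
M4 S480
G1 X31.173 Y82.377 F2393
G1 X17.495 Y51.540
G1 X203.601 Y9.976
G1 X148.825 Y127.915
M5
G0 X18.912 Y138.222
M4 S480
G1 X31.945 Y98.285 F2393
G1 X43.436 Y30.438
G1 X78.871 Y34.601
G1 X18.912 Y138.222
M5
G0 X0.000 Y0.000

1 u = 1 mm; y_m = 150.395 − y.

[1] `<polyline>` open polyline, #008000→score S480 F2393: (23.053,83.733) → (31.173,82.377) → (17.495,51.540) → (203.601,9.976) → (148.825,127.915)

[2] `<path>` closed polygon, #008000→score S480 F2393: (18.912,138.222) → (31.945,98.285) → (43.436,30.438) → (78.871,34.601) → (18.912,138.222) (closed)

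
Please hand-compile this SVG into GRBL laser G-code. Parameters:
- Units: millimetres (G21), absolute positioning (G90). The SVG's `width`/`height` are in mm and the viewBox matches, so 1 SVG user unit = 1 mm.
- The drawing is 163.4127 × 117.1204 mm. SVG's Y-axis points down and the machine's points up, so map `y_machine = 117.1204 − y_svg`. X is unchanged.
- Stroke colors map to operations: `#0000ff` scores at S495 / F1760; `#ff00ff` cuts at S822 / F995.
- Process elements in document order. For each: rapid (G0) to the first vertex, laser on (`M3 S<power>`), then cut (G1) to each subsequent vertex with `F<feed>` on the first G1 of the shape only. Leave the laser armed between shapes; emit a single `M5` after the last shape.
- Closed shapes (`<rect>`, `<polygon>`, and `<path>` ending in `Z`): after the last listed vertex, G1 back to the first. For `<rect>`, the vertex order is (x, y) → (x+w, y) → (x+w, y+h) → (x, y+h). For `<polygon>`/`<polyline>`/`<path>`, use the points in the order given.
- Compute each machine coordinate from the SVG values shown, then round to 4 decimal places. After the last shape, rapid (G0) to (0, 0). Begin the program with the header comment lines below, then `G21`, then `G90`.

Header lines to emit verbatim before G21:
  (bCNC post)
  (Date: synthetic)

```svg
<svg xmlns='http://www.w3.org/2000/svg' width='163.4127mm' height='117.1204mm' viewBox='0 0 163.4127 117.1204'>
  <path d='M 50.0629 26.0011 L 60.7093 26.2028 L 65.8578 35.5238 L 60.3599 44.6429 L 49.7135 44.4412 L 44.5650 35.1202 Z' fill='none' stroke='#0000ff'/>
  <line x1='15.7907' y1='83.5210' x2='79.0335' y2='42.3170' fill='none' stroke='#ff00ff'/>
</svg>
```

(bCNC post)
(Date: synthetic)
G21
G90
G0 X50.0629 Y91.1193
M3 S495
G1 X60.7093 Y90.9176 F1760
G1 X65.8578 Y81.5966
G1 X60.3599 Y72.4775
G1 X49.7135 Y72.6792
G1 X44.5650 Y82.0002
G1 X50.0629 Y91.1193
G0 X15.7907 Y33.5994
M3 S822
G1 X79.0335 Y74.8034 F995
M5
G0 X0.0000 Y0.0000

viewBox `0 0 163.4127 117.1204` with mm width/height → 1 unit = 1 mm. Flip: y_m = 117.1204 − y_svg.

**Shape 1** — `<path>` regular polygon, stroke `#0000ff` → score (S495, F1760). Machine vertices: (50.0629,91.1193) → (60.7093,90.9176) → (65.8578,81.5966) → (60.3599,72.4775) → (49.7135,72.6792) → (44.5650,82.0002) → (50.0629,91.1193). Closed: final G1 returns to the first vertex.

**Shape 2** — `<line>` line segment, stroke `#ff00ff` → cut (S822, F995). Machine vertices: (15.7907,33.5994) → (79.0335,74.8034). Open path.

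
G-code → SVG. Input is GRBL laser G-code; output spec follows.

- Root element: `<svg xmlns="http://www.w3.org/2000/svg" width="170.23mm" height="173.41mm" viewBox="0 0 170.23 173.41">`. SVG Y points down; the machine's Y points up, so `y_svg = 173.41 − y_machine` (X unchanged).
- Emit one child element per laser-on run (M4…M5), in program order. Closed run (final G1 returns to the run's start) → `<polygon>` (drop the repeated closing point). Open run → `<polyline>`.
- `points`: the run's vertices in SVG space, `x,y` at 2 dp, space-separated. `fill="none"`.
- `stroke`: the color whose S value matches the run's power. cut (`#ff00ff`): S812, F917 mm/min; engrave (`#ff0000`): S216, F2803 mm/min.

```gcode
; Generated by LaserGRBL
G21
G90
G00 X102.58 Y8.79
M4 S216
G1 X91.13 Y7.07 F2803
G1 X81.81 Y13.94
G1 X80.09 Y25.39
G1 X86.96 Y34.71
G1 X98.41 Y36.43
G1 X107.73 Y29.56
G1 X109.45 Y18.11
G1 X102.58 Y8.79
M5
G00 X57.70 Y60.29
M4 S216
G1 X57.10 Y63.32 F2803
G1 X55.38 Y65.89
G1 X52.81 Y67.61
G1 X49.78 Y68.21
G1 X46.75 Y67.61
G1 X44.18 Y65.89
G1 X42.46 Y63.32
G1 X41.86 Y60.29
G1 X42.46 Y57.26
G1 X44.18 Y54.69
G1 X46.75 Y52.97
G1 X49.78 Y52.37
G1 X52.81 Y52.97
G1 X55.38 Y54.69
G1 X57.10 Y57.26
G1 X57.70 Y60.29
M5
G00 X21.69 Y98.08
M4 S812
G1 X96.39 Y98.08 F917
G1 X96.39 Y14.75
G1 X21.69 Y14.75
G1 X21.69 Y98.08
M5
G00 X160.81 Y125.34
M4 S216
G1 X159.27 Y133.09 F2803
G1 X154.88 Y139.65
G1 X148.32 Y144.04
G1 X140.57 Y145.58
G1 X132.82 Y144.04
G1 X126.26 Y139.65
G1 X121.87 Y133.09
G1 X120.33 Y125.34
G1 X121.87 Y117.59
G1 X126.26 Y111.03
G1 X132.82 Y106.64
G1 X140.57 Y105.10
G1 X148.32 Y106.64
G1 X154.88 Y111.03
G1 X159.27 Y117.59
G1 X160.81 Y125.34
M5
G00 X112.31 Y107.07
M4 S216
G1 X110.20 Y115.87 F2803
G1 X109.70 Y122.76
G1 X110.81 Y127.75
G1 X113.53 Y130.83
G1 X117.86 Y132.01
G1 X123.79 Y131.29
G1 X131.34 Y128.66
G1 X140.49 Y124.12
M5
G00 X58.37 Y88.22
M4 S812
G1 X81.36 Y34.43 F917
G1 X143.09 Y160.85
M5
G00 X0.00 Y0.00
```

<svg xmlns="http://www.w3.org/2000/svg" width="170.23mm" height="173.41mm" viewBox="0 0 170.23 173.41">
  <polygon points="102.58,164.62 91.13,166.34 81.81,159.47 80.09,148.02 86.96,138.70 98.41,136.98 107.73,143.85 109.45,155.30" fill="none" stroke="#ff0000"/>
  <polygon points="57.70,113.12 57.10,110.09 55.38,107.52 52.81,105.80 49.78,105.20 46.75,105.80 44.18,107.52 42.46,110.09 41.86,113.12 42.46,116.15 44.18,118.72 46.75,120.44 49.78,121.04 52.81,120.44 55.38,118.72 57.10,116.15" fill="none" stroke="#ff0000"/>
  <polygon points="21.69,75.33 96.39,75.33 96.39,158.66 21.69,158.66" fill="none" stroke="#ff00ff"/>
  <polygon points="160.81,48.07 159.27,40.32 154.88,33.76 148.32,29.37 140.57,27.83 132.82,29.37 126.26,33.76 121.87,40.32 120.33,48.07 121.87,55.82 126.26,62.38 132.82,66.77 140.57,68.31 148.32,66.77 154.88,62.38 159.27,55.82" fill="none" stroke="#ff0000"/>
  <polyline points="112.31,66.34 110.20,57.54 109.70,50.65 110.81,45.66 113.53,42.58 117.86,41.40 123.79,42.12 131.34,44.75 140.49,49.29" fill="none" stroke="#ff0000"/>
  <polyline points="58.37,85.19 81.36,138.98 143.09,12.56" fill="none" stroke="#ff00ff"/>
</svg>

Each laser-on run becomes one SVG element. Flip Y back into SVG space with y_svg = 173.41 − y_machine.

Run 1: the run's S216 means `#ff0000` (engrave). The run returns to its start, so emit a `<polygon>` with points (Y-flipped): 102.58,164.62 91.13,166.34 81.81,159.47 80.09,148.02 86.96,138.70 98.41,136.98 107.73,143.85 109.45,155.30.

Run 2: S216 ⇒ engrave layer `#ff0000`. The run returns to its start, so emit a `<polygon>` with points (Y-flipped): 57.70,113.12 57.10,110.09 55.38,107.52 52.81,105.80 49.78,105.20 46.75,105.80 44.18,107.52 42.46,110.09 41.86,113.12 42.46,116.15 44.18,118.72 46.75,120.44 49.78,121.04 52.81,120.44 55.38,118.72 57.10,116.15.

Run 3: the run's S812 means `#ff00ff` (cut). The run returns to its start, so emit a `<polygon>` with points (Y-flipped): 21.69,75.33 96.39,75.33 96.39,158.66 21.69,158.66.

Run 4: power S216 maps to stroke `#ff0000` (engrave). The run returns to its start, so emit a `<polygon>` with points (Y-flipped): 160.81,48.07 159.27,40.32 154.88,33.76 148.32,29.37 140.57,27.83 132.82,29.37 126.26,33.76 121.87,40.32 120.33,48.07 121.87,55.82 126.26,62.38 132.82,66.77 140.57,68.31 148.32,66.77 154.88,62.38 159.27,55.82.

Run 5: S216 ⇒ engrave layer `#ff0000`. The run is open, so emit a `<polyline>` with points (Y-flipped): 112.31,66.34 110.20,57.54 109.70,50.65 110.81,45.66 113.53,42.58 117.86,41.40 123.79,42.12 131.34,44.75 140.49,49.29.

Run 6: the run's S812 means `#ff00ff` (cut). The run is open, so emit a `<polyline>` with points (Y-flipped): 58.37,85.19 81.36,138.98 143.09,12.56.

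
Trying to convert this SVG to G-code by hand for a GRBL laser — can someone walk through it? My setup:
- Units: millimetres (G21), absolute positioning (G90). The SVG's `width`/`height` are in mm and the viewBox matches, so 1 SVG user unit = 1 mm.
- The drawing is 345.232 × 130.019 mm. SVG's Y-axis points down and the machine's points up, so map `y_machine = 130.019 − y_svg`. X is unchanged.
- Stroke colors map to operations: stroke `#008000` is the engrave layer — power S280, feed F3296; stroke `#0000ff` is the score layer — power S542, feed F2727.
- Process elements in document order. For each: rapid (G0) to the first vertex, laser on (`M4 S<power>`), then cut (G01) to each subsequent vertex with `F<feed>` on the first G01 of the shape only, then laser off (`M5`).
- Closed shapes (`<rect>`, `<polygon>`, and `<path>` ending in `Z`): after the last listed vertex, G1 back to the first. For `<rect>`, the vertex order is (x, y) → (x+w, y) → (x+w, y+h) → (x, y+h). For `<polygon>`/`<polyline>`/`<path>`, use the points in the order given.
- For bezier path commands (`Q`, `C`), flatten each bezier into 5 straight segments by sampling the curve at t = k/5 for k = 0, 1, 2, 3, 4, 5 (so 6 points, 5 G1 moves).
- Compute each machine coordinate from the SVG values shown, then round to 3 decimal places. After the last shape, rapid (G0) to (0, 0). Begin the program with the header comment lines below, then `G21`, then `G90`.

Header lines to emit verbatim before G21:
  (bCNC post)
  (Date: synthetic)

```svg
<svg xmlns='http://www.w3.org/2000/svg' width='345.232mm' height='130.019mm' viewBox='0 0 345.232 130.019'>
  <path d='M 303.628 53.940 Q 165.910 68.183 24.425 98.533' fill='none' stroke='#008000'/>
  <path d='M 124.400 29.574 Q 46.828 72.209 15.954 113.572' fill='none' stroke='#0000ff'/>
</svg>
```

1 u = 1 mm; y_m = 130.019 − y.

[1] `<path>` quadratic bezier, #008000→engrave S280 F3296: (303.628,76.079) → (248.390,69.738) → (192.851,62.107) → (137.010,53.189) → (80.868,42.982) → (24.425,31.486)

[2] `<path>` quadratic bezier, #0000ff→score S542 F2727: (124.400,100.445) → (95.239,83.442) → (69.814,66.541) → (48.125,49.741) → (30.172,33.043) → (15.954,16.447)

(bCNC post)
(Date: synthetic)
G21
G90
G0 X303.628 Y76.079
M4 S280
G01 X248.390 Y69.738 F3296
G01 X192.851 Y62.107
G01 X137.010 Y53.189
G01 X80.868 Y42.982
G01 X24.425 Y31.486
M5
G0 X124.400 Y100.445
M4 S542
G01 X95.239 Y83.442 F2727
G01 X69.814 Y66.541
G01 X48.125 Y49.741
G01 X30.172 Y33.043
G01 X15.954 Y16.447
M5
G0 X0.000 Y0.000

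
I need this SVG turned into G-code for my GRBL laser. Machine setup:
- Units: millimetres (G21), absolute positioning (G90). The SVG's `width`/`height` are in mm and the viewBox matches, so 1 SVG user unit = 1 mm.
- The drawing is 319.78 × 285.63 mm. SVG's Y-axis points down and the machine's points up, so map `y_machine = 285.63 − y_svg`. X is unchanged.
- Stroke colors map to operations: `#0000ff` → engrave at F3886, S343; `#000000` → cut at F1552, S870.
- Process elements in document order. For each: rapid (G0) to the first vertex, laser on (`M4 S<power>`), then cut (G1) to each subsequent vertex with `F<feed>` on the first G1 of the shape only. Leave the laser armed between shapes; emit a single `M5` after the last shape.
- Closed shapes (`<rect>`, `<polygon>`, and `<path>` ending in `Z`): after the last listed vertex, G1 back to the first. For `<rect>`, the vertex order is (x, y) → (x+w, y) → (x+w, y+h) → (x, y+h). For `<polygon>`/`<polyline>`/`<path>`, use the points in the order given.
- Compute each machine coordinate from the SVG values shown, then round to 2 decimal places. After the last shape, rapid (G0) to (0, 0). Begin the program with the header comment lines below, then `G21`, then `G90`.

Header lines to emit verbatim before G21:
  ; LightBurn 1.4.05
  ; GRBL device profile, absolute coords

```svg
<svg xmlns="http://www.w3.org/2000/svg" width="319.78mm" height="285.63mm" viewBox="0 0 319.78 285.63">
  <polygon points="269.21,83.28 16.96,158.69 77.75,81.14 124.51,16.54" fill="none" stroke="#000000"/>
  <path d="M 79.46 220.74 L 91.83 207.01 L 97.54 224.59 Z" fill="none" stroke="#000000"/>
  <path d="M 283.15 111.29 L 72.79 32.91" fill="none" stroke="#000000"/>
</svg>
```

viewBox `0 0 319.78 285.63` with mm width/height → 1 unit = 1 mm. Flip: y_m = 285.63 − y_svg.

**Shape 1** — `<polygon>` closed polygon, stroke `#000000` → cut (S870, F1552). Machine vertices: (269.21,202.35) → (16.96,126.94) → (77.75,204.49) → (124.51,269.09) → (269.21,202.35). Closed: final G1 returns to the first vertex.

**Shape 2** — `<path>` regular polygon, stroke `#000000` → cut (S870, F1552). Machine vertices: (79.46,64.89) → (91.83,78.62) → (97.54,61.04) → (79.46,64.89). Closed: final G1 returns to the first vertex.

**Shape 3** — `<path>` line segment, stroke `#000000` → cut (S870, F1552). Machine vertices: (283.15,174.34) → (72.79,252.72). Open path.

; LightBurn 1.4.05
; GRBL device profile, absolute coords
G21
G90
G0 X269.21 Y202.35
M4 S870
G1 X16.96 Y126.94 F1552
G1 X77.75 Y204.49
G1 X124.51 Y269.09
G1 X269.21 Y202.35
G0 X79.46 Y64.89
M4 S870
G1 X91.83 Y78.62 F1552
G1 X97.54 Y61.04
G1 X79.46 Y64.89
G0 X283.15 Y174.34
M4 S870
G1 X72.79 Y252.72 F1552
M5
G0 X0.00 Y0.00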